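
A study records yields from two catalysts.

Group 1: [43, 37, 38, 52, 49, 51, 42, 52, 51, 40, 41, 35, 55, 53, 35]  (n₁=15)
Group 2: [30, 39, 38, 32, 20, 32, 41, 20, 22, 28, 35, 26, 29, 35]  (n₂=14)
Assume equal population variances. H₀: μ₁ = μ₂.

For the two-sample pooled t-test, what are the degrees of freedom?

degrees of freedom = 27

df = n₁ + n₂ − 2 = 15 + 14 − 2 = 27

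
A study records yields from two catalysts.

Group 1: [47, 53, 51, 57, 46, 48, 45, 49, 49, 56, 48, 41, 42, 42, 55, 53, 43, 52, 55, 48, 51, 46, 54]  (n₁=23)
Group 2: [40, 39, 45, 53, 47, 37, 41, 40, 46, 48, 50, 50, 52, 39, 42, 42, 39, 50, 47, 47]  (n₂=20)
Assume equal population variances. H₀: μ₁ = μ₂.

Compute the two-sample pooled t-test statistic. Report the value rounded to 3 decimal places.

test statistic = 3.022

x̄₁=49.174, s₁=4.754, n₁=23
x̄₂=44.700, s₂=4.943, n₂=20
s_p² = [22·4.754² + 19·4.943²]/41 = 23.4513
SE = √(s_p²·(1/23+1/20)) = 1.4806
t = (49.174−44.700)/1.4806 = 3.0217
df = 41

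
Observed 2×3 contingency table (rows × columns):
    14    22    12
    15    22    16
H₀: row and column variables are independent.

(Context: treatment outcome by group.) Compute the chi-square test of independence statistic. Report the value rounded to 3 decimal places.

Row totals [48, 53], col totals [29, 44, 28], n=101
χ² = (14−13.78)²/13.78 + (22−20.91)²/20.91 + (12−13.31)²/13.31 + (15−15.22)²/15.22 + (22−23.09)²/23.09 + (16−14.69)²/14.69 = 0.3593
df = 2

test statistic = 0.359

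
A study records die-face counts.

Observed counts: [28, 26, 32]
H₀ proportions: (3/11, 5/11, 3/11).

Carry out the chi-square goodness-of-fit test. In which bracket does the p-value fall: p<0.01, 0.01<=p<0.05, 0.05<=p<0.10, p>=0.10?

p-value bracket: 0.01<=p<0.05

n = 86; E_i = n·p_i = [23.45, 39.09, 23.45]
χ² = (28−23.45)²/23.45 + (26−39.09)²/39.09 + (32−23.45)²/23.45 = 8.3783
df = 2
p-value (upper-tail) = 0.01516
→ bracket: 0.01<=p<0.05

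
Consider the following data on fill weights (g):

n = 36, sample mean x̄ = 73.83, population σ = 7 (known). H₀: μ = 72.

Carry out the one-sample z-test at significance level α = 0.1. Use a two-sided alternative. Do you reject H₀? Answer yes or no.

reject H₀: no

SE = σ/√n = 7/√36 = 1.1667
z = (x̄−μ₀)/SE = (73.83−72)/1.1667 = 1.5686
p-value (two-sided) = 0.11675
At α=0.1: p ≥ α → fail to reject H₀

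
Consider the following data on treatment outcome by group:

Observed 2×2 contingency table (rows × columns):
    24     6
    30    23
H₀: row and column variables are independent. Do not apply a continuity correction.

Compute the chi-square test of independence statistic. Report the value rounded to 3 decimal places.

test statistic = 4.613

Row totals [30, 53], col totals [54, 29], n=83
χ² = (24−19.52)²/19.52 + (6−10.48)²/10.48 + (30−34.48)²/34.48 + (23−18.52)²/18.52 = 4.6129
df = 1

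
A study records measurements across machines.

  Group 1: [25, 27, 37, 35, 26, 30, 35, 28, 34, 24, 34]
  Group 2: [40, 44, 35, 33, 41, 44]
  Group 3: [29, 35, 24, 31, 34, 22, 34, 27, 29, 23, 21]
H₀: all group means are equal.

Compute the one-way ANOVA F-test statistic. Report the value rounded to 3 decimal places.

test statistic = 11.229

Group means [30.45, 39.50, 28.09], grand mean 31.464
SSB = Σnᵢ(x̄ᵢ−x̄)² = 523.828; SSW = ΣΣ(x−x̄ᵢ)² = 583.136
MSB = 523.828/2 = 261.9140; MSW = 583.136/25 = 23.3255
F = MSB/MSW = 11.2287
df = (2, 25)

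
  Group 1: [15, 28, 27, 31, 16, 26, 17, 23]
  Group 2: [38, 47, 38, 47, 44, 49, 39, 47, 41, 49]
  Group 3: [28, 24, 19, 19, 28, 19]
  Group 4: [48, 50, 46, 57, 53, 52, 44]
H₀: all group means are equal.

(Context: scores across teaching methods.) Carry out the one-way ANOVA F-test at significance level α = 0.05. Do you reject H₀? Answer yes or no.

reject H₀: yes

Group means [22.88, 43.90, 22.83, 50.00], grand mean 35.774
SSB = Σnᵢ(x̄ᵢ−x̄)² = 4412.811; SSW = ΣΣ(x−x̄ᵢ)² = 662.608
MSB = 4412.811/3 = 1470.9370; MSW = 662.608/27 = 24.5410
F = MSB/MSW = 59.9378
df = (3, 27)
p-value (upper-tail) = 0.00000
At α=0.05: p < α → reject H₀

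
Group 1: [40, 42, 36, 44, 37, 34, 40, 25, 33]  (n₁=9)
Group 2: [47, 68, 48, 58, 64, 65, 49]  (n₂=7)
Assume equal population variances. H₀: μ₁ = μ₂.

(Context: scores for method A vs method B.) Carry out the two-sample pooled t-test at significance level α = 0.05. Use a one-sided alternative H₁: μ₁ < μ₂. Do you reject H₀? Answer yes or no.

reject H₀: yes

x̄₁=36.778, s₁=5.718, n₁=9
x̄₂=57.000, s₂=8.944, n₂=7
s_p² = [8·5.718² + 6·8.944²]/14 = 52.9683
SE = √(s_p²·(1/9+1/7)) = 3.6677
t = (36.778−57.000)/3.6677 = -5.5136
df = 14
p-value (one-sided, H₁ less) = 0.00004
At α=0.05: p < α → reject H₀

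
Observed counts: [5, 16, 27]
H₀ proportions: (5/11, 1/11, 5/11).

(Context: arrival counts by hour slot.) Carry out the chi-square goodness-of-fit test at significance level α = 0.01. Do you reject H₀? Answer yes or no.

n = 48; E_i = n·p_i = [21.82, 4.36, 21.82]
χ² = (5−21.82)²/21.82 + (16−4.36)²/4.36 + (27−21.82)²/21.82 = 45.2250
df = 2
p-value (upper-tail) = 0.00000
At α=0.01: p < α → reject H₀

reject H₀: yes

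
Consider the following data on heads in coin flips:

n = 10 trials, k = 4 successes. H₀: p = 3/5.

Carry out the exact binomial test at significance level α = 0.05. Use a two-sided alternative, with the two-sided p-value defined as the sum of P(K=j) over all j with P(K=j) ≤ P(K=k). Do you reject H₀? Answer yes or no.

reject H₀: no

Exact binomial: n=10, k=4, p₀=3/5=0.6000
P(X=j) = C(n,j)·p₀^j·(1−p₀)^(n−j); p = Σ P(X=j) over j with P(X=j) ≤ P(X=4)
p-value (two-sided) = 0.21260
At α=0.05: p ≥ α → fail to reject H₀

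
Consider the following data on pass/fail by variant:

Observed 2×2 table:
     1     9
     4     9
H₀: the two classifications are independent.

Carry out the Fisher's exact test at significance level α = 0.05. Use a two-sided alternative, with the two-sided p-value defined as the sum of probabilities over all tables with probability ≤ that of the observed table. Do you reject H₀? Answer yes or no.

Margins: r₁=10, r₂=13, c₁=5, c₂=18, n=23
p_obs = C(10,1)·C(13,4)/C(23,5); sum pmf over tables with pmf ≤ p_obs
p-value (two-sided) = 0.33936
At α=0.05: p ≥ α → fail to reject H₀

reject H₀: no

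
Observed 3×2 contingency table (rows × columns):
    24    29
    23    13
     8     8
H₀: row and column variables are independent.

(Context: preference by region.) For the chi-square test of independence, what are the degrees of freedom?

degrees of freedom = 2

df = (r−1)(c−1) = (3−1)·(2−1) = 2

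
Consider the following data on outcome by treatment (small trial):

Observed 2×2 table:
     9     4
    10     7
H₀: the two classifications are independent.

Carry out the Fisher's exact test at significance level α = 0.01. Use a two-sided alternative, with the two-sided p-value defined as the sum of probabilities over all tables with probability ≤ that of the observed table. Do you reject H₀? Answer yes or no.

reject H₀: no

Margins: r₁=13, r₂=17, c₁=19, c₂=11, n=30
p_obs = C(13,9)·C(17,10)/C(30,19); sum pmf over tables with pmf ≤ p_obs
p-value (two-sided) = 0.70843
At α=0.01: p ≥ α → fail to reject H₀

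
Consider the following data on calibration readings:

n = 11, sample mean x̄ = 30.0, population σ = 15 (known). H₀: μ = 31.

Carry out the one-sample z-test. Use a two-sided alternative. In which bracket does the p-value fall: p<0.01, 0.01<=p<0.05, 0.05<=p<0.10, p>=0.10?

SE = σ/√n = 15/√11 = 4.5227
z = (x̄−μ₀)/SE = (30.0−31)/4.5227 = -0.2211
p-value (two-sided) = 0.82501
→ bracket: p>=0.10

p-value bracket: p>=0.10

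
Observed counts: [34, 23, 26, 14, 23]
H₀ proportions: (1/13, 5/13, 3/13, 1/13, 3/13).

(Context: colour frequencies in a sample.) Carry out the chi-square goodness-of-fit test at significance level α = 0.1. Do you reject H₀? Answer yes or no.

reject H₀: yes

n = 120; E_i = n·p_i = [9.23, 46.15, 27.69, 9.23, 27.69]
χ² = (34−9.23)²/9.23 + (23−46.15)²/46.15 + (26−27.69)²/27.69 + (14−9.23)²/9.23 + (23−27.69)²/27.69 = 81.4422
df = 4
p-value (upper-tail) = 0.00000
At α=0.1: p < α → reject H₀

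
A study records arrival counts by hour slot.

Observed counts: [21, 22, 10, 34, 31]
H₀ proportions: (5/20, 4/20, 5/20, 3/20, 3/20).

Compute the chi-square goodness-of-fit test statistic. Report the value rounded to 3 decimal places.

n = 118; E_i = n·p_i = [29.50, 23.60, 29.50, 17.70, 17.70]
χ² = (21−29.50)²/29.50 + (22−23.60)²/23.60 + (10−29.50)²/29.50 + (34−17.70)²/17.70 + (31−17.70)²/17.70 = 40.4520
df = 4

test statistic = 40.452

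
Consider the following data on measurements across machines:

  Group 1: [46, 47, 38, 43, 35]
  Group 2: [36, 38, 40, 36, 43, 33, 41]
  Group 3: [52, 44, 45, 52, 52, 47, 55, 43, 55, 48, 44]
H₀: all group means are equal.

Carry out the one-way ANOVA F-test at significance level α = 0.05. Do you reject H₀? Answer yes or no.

reject H₀: yes

Group means [41.80, 38.14, 48.82], grand mean 44.043
SSB = Σnᵢ(x̄ᵢ−x̄)² = 519.663; SSW = ΣΣ(x−x̄ᵢ)² = 383.294
MSB = 519.663/2 = 259.8315; MSW = 383.294/20 = 19.1647
F = MSB/MSW = 13.5578
df = (2, 20)
p-value (upper-tail) = 0.00019
At α=0.05: p < α → reject H₀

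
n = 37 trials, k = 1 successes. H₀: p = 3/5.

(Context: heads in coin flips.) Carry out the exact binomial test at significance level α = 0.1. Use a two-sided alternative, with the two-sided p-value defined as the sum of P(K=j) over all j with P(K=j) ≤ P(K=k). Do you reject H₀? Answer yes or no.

reject H₀: yes

Exact binomial: n=37, k=1, p₀=3/5=0.6000
P(X=j) = C(n,j)·p₀^j·(1−p₀)^(n−j); p = Σ P(X=j) over j with P(X=j) ≤ P(X=1)
p-value (two-sided) = 0.00000
At α=0.1: p < α → reject H₀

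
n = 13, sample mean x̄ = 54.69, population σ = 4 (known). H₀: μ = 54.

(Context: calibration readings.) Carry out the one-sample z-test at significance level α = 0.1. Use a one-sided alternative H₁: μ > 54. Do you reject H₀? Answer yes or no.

reject H₀: no

SE = σ/√n = 4/√13 = 1.1094
z = (x̄−μ₀)/SE = (54.69−54)/1.1094 = 0.6220
p-value (one-sided, H₁ greater) = 0.26698
At α=0.1: p ≥ α → fail to reject H₀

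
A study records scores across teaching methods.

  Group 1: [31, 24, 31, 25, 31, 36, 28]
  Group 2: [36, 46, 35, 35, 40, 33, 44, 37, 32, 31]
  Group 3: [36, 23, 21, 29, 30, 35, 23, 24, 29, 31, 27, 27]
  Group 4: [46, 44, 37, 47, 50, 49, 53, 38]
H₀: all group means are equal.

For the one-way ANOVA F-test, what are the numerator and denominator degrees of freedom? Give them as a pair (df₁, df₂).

k = 4 groups, N = 37 total
df = (k−1, N−k) = (4−1, 37−4) = (3, 33)

degrees of freedom = [3, 33]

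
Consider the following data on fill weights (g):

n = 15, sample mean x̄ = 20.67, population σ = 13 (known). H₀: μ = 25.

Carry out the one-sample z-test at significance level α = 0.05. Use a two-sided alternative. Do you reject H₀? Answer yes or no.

reject H₀: no

SE = σ/√n = 13/√15 = 3.3566
z = (x̄−μ₀)/SE = (20.67−25)/3.3566 = -1.2900
p-value (two-sided) = 0.19705
At α=0.05: p ≥ α → fail to reject H₀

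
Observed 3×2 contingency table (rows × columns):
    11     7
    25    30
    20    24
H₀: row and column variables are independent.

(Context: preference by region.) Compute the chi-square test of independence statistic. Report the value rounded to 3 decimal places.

test statistic = 1.496

Row totals [18, 55, 44], col totals [56, 61], n=117
χ² = (11−8.62)²/8.62 + (7−9.38)²/9.38 + (25−26.32)²/26.32 + (30−28.68)²/28.68 + (20−21.06)²/21.06 + (24−22.94)²/22.94 = 1.4961
df = 2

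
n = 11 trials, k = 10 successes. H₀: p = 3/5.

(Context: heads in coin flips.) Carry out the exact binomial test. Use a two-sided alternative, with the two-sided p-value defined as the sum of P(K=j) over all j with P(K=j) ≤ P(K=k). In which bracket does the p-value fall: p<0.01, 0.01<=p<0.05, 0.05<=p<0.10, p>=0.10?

Exact binomial: n=11, k=10, p₀=3/5=0.6000
P(X=j) = C(n,j)·p₀^j·(1−p₀)^(n−j); p = Σ P(X=j) over j with P(X=j) ≤ P(X=10)
p-value (two-sided) = 0.05951
→ bracket: 0.05<=p<0.10

p-value bracket: 0.05<=p<0.10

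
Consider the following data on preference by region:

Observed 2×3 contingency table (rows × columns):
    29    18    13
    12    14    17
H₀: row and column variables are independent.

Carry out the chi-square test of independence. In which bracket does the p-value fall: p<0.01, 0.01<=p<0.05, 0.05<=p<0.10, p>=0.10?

Row totals [60, 43], col totals [41, 32, 30], n=103
χ² = (29−23.88)²/23.88 + (18−18.64)²/18.64 + (13−17.48)²/17.48 + (12−17.12)²/17.12 + (14−13.36)²/13.36 + (17−12.52)²/12.52 = 5.4240
df = 2
p-value (upper-tail) = 0.06640
→ bracket: 0.05<=p<0.10

p-value bracket: 0.05<=p<0.10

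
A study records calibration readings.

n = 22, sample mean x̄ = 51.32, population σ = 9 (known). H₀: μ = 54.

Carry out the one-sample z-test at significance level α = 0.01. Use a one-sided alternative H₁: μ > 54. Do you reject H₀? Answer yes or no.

SE = σ/√n = 9/√22 = 1.9188
z = (x̄−μ₀)/SE = (51.32−54)/1.9188 = -1.3967
p-value (one-sided, H₁ greater) = 0.91875
At α=0.01: p ≥ α → fail to reject H₀

reject H₀: no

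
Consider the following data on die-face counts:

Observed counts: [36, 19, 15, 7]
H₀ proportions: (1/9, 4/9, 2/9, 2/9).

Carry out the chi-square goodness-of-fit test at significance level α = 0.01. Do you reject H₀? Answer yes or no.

reject H₀: yes

n = 77; E_i = n·p_i = [8.56, 34.22, 17.11, 17.11]
χ² = (36−8.56)²/8.56 + (19−34.22)²/34.22 + (15−17.11)²/17.11 + (7−17.11)²/17.11 = 101.0422
df = 3
p-value (upper-tail) = 0.00000
At α=0.01: p < α → reject H₀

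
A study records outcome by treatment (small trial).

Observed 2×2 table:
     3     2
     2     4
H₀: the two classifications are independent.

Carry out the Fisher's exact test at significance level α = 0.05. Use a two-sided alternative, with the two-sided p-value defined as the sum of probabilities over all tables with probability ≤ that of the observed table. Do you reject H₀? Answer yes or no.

reject H₀: no

Margins: r₁=5, r₂=6, c₁=5, c₂=6, n=11
p_obs = C(5,3)·C(6,2)/C(11,5); sum pmf over tables with pmf ≤ p_obs
p-value (two-sided) = 0.56710
At α=0.05: p ≥ α → fail to reject H₀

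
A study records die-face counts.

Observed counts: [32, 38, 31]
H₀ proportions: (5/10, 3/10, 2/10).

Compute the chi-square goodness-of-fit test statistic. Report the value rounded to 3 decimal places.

test statistic = 14.508

n = 101; E_i = n·p_i = [50.50, 30.30, 20.20]
χ² = (32−50.50)²/50.50 + (38−30.30)²/30.30 + (31−20.20)²/20.20 = 14.5083
df = 2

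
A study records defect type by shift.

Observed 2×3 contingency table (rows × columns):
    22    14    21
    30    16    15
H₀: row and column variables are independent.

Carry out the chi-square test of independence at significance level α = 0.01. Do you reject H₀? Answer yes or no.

reject H₀: no

Row totals [57, 61], col totals [52, 30, 36], n=118
χ² = (22−25.12)²/25.12 + (14−14.49)²/14.49 + (21−17.39)²/17.39 + (30−26.88)²/26.88 + (16−15.51)²/15.51 + (15−18.61)²/18.61 = 2.2311
df = 2
p-value (upper-tail) = 0.32774
At α=0.01: p ≥ α → fail to reject H₀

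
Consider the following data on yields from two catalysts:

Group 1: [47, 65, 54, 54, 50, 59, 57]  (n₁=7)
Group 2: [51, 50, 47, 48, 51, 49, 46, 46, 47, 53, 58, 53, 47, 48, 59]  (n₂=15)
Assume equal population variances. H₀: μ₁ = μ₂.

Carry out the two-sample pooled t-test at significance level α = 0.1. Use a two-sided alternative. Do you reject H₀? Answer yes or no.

reject H₀: yes

x̄₁=55.143, s₁=5.928, n₁=7
x̄₂=50.200, s₂=4.074, n₂=15
s_p² = [6·5.928² + 14·4.074²]/20 = 22.1629
SE = √(s_p²·(1/7+1/15)) = 2.1549
t = (55.143−50.200)/2.1549 = 2.2938
df = 20
p-value (two-sided) = 0.03277
At α=0.1: p < α → reject H₀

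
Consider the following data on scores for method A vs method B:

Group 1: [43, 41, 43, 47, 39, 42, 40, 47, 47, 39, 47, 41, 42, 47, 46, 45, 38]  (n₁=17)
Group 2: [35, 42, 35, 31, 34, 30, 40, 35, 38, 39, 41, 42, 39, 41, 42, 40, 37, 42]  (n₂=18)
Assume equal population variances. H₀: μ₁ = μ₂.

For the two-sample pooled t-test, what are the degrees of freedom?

df = n₁ + n₂ − 2 = 17 + 18 − 2 = 33

degrees of freedom = 33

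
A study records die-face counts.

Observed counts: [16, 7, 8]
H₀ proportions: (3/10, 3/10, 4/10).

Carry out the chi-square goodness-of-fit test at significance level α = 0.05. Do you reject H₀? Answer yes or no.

reject H₀: yes

n = 31; E_i = n·p_i = [9.30, 9.30, 12.40]
χ² = (16−9.30)²/9.30 + (7−9.30)²/9.30 + (8−12.40)²/12.40 = 6.9570
df = 2
p-value (upper-tail) = 0.03085
At α=0.05: p < α → reject H₀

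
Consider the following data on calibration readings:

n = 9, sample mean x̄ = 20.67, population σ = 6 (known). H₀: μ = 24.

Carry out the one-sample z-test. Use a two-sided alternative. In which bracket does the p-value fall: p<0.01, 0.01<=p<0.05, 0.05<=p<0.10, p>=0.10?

p-value bracket: 0.05<=p<0.10

SE = σ/√n = 6/√9 = 2.0000
z = (x̄−μ₀)/SE = (20.67−24)/2.0000 = -1.6650
p-value (two-sided) = 0.09591
→ bracket: 0.05<=p<0.10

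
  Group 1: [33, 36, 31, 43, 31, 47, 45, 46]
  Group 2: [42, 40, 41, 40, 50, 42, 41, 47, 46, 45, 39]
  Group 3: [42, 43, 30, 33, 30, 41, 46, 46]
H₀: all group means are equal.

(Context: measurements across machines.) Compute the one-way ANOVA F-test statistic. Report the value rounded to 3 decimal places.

test statistic = 1.646

Group means [39.00, 43.00, 38.88], grand mean 40.593
SSB = Σnᵢ(x̄ᵢ−x̄)² = 107.644; SSW = ΣΣ(x−x̄ᵢ)² = 784.875
MSB = 107.644/2 = 53.8218; MSW = 784.875/24 = 32.7031
F = MSB/MSW = 1.6458
df = (2, 24)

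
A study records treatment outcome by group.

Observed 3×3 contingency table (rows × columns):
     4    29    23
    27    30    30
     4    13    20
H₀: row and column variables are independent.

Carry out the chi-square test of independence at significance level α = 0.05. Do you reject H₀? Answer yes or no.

Row totals [56, 87, 37], col totals [35, 72, 73], n=180
χ² = (4−10.89)²/10.89 + (29−22.40)²/22.40 + (23−22.71)²/22.71 + (27−16.92)²/16.92 + (30−34.80)²/34.80 + (30−35.28)²/35.28 + (4−7.19)²/7.19 + (13−14.80)²/14.80 + (20−15.01)²/15.01 = 17.0697
df = 4
p-value (upper-tail) = 0.00187
At α=0.05: p < α → reject H₀

reject H₀: yes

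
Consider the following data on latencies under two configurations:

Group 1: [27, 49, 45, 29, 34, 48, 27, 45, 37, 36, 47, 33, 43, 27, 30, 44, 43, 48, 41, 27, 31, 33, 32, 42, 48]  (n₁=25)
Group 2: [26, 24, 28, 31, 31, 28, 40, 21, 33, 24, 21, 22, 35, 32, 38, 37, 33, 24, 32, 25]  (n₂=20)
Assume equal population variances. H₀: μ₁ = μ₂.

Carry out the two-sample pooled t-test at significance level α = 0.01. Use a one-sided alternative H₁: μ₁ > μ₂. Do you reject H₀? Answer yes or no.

x̄₁=37.840, s₁=7.893, n₁=25
x̄₂=29.250, s₂=5.794, n₂=20
s_p² = [24·7.893² + 19·5.794²]/43 = 49.6072
SE = √(s_p²·(1/25+1/20)) = 2.1130
t = (37.840−29.250)/2.1130 = 4.0654
df = 43
p-value (one-sided, H₁ greater) = 0.00010
At α=0.01: p < α → reject H₀

reject H₀: yes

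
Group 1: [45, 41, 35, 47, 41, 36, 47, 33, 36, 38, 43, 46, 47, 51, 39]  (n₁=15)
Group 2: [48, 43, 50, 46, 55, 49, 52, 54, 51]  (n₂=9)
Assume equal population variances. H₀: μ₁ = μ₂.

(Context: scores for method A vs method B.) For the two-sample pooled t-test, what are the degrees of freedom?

degrees of freedom = 22

df = n₁ + n₂ − 2 = 15 + 9 − 2 = 22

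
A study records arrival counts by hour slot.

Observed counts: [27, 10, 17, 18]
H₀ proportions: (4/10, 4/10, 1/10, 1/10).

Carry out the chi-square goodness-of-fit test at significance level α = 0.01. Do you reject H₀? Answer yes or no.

reject H₀: yes

n = 72; E_i = n·p_i = [28.80, 28.80, 7.20, 7.20]
χ² = (27−28.80)²/28.80 + (10−28.80)²/28.80 + (17−7.20)²/7.20 + (18−7.20)²/7.20 = 41.9236
df = 3
p-value (upper-tail) = 0.00000
At α=0.01: p < α → reject H₀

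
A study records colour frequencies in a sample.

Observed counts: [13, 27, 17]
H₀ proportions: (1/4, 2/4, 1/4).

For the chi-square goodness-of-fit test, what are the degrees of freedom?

degrees of freedom = 2

df = k − 1 = 3 − 1 = 2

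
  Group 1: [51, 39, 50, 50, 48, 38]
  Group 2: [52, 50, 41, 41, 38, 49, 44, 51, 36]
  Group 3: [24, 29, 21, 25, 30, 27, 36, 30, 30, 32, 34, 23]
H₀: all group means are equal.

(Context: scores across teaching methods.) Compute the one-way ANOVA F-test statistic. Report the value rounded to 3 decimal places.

test statistic = 32.821

Group means [46.00, 44.67, 28.42], grand mean 37.741
SSB = Σnᵢ(x̄ᵢ−x̄)² = 1884.269; SSW = ΣΣ(x−x̄ᵢ)² = 688.917
MSB = 1884.269/2 = 942.1343; MSW = 688.917/24 = 28.7049
F = MSB/MSW = 32.8214
df = (2, 24)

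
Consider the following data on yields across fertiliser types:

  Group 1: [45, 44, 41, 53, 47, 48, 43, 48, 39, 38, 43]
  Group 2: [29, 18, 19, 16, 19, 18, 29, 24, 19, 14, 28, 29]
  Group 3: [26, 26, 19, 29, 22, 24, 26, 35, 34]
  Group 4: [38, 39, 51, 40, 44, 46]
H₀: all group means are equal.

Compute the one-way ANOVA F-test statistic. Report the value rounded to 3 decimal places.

Group means [44.45, 21.83, 26.78, 43.00], grand mean 32.895
SSB = Σnᵢ(x̄ᵢ−x̄)² = 3887.629; SSW = ΣΣ(x−x̄ᵢ)² = 879.949
MSB = 3887.629/3 = 1295.8765; MSW = 879.949/34 = 25.8809
F = MSB/MSW = 50.0708
df = (3, 34)

test statistic = 50.071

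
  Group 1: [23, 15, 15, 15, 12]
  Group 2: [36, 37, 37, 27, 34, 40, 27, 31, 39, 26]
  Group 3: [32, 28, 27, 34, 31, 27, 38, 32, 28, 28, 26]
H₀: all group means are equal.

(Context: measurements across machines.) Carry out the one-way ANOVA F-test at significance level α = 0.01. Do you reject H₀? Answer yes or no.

Group means [16.00, 33.40, 30.09], grand mean 28.654
SSB = Σnᵢ(x̄ᵢ−x̄)² = 1048.576; SSW = ΣΣ(x−x̄ᵢ)² = 453.309
MSB = 1048.576/2 = 524.2878; MSW = 453.309/23 = 19.7091
F = MSB/MSW = 26.6013
df = (2, 23)
p-value (upper-tail) = 0.00000
At α=0.01: p < α → reject H₀

reject H₀: yes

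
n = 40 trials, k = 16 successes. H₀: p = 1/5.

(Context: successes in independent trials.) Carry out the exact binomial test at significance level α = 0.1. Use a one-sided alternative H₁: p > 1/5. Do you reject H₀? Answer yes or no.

Exact binomial: n=40, k=16, p₀=1/5=0.2000
P(X≥16) from Σ C(n,i)·p₀^i·(1−p₀)^(n−i)
p-value (one-sided, H₁ greater) = 0.00294
At α=0.1: p < α → reject H₀

reject H₀: yes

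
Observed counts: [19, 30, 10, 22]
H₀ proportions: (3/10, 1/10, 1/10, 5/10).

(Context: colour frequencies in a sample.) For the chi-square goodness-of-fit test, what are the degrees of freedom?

degrees of freedom = 3

df = k − 1 = 4 − 1 = 3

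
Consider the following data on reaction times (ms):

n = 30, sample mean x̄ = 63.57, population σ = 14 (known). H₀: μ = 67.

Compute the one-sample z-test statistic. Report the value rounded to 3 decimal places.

test statistic = -1.342

SE = σ/√n = 14/√30 = 2.5560
z = (x̄−μ₀)/SE = (63.57−67)/2.5560 = -1.3419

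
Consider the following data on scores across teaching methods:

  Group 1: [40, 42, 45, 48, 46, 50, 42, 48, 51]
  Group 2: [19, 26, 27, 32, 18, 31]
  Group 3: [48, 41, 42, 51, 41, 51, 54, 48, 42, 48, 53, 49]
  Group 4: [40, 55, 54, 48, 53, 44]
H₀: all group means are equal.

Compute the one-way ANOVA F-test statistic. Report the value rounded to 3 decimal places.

Group means [45.78, 25.50, 47.33, 49.00], grand mean 43.242
SSB = Σnᵢ(x̄ᵢ−x̄)² = 2346.338; SSW = ΣΣ(x−x̄ᵢ)² = 719.722
MSB = 2346.338/3 = 782.1128; MSW = 719.722/29 = 24.8180
F = MSB/MSW = 31.5139
df = (3, 29)

test statistic = 31.514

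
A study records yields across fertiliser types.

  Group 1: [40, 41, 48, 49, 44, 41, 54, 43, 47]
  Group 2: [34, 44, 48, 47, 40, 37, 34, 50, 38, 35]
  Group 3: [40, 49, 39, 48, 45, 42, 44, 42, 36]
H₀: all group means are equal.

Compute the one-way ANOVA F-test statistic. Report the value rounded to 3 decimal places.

test statistic = 1.871

Group means [45.22, 40.70, 42.78], grand mean 42.821
SSB = Σnᵢ(x̄ᵢ−x̄)² = 96.896; SSW = ΣΣ(x−x̄ᵢ)² = 647.211
MSB = 96.896/2 = 48.4480; MSW = 647.211/25 = 25.8884
F = MSB/MSW = 1.8714
df = (2, 25)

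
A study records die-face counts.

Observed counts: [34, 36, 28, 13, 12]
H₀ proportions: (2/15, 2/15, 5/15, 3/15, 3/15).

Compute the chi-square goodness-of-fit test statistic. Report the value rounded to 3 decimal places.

test statistic = 58.358

n = 123; E_i = n·p_i = [16.40, 16.40, 41.00, 24.60, 24.60]
χ² = (34−16.40)²/16.40 + (36−16.40)²/16.40 + (28−41.00)²/41.00 + (13−24.60)²/24.60 + (12−24.60)²/24.60 = 58.3577
df = 4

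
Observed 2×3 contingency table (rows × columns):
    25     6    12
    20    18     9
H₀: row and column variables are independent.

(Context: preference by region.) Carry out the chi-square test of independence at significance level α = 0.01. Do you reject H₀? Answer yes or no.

Row totals [43, 47], col totals [45, 24, 21], n=90
χ² = (25−21.50)²/21.50 + (6−11.47)²/11.47 + (12−10.03)²/10.03 + (20−23.50)²/23.50 + (18−12.53)²/12.53 + (9−10.97)²/10.97 = 6.8198
df = 2
p-value (upper-tail) = 0.03304
At α=0.01: p ≥ α → fail to reject H₀

reject H₀: no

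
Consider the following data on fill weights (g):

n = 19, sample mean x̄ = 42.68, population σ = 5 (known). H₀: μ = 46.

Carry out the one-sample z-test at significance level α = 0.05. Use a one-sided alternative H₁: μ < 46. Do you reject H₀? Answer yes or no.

SE = σ/√n = 5/√19 = 1.1471
z = (x̄−μ₀)/SE = (42.68−46)/1.1471 = -2.8943
p-value (one-sided, H₁ less) = 0.00190
At α=0.05: p < α → reject H₀

reject H₀: yes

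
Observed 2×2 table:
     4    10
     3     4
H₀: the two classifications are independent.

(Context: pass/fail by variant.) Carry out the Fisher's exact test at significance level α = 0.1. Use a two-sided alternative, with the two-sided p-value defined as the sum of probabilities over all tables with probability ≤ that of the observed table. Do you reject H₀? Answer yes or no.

Margins: r₁=14, r₂=7, c₁=7, c₂=14, n=21
p_obs = C(14,4)·C(7,3)/C(21,7); sum pmf over tables with pmf ≤ p_obs
p-value (two-sided) = 0.63844
At α=0.1: p ≥ α → fail to reject H₀

reject H₀: no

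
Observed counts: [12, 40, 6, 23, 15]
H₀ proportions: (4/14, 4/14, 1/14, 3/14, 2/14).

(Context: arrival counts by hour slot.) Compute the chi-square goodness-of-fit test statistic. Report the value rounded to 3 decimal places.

test statistic = 14.955

n = 96; E_i = n·p_i = [27.43, 27.43, 6.86, 20.57, 13.71]
χ² = (12−27.43)²/27.43 + (40−27.43)²/27.43 + (6−6.86)²/6.86 + (23−20.57)²/20.57 + (15−13.71)²/13.71 = 14.9549
df = 4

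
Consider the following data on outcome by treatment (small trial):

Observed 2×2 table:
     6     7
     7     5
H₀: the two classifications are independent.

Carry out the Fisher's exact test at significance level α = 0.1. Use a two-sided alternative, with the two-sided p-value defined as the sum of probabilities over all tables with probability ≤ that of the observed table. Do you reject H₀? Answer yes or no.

reject H₀: no

Margins: r₁=13, r₂=12, c₁=13, c₂=12, n=25
p_obs = C(13,6)·C(12,7)/C(25,13); sum pmf over tables with pmf ≤ p_obs
p-value (two-sided) = 0.69510
At α=0.1: p ≥ α → fail to reject H₀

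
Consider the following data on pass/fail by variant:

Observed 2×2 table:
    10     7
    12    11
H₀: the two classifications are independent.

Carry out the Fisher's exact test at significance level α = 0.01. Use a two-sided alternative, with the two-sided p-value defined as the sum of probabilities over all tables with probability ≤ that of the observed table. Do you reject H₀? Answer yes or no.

Margins: r₁=17, r₂=23, c₁=22, c₂=18, n=40
p_obs = C(17,10)·C(23,12)/C(40,22); sum pmf over tables with pmf ≤ p_obs
p-value (two-sided) = 0.75470
At α=0.01: p ≥ α → fail to reject H₀

reject H₀: no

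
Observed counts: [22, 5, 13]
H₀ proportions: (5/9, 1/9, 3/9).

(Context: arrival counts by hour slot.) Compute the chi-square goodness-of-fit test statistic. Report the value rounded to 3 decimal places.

test statistic = 0.080

n = 40; E_i = n·p_i = [22.22, 4.44, 13.33]
χ² = (22−22.22)²/22.22 + (5−4.44)²/4.44 + (13−13.33)²/13.33 = 0.0800
df = 2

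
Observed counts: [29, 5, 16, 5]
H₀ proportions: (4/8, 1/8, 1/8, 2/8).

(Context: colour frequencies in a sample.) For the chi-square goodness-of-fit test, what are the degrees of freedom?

degrees of freedom = 3

df = k − 1 = 4 − 1 = 3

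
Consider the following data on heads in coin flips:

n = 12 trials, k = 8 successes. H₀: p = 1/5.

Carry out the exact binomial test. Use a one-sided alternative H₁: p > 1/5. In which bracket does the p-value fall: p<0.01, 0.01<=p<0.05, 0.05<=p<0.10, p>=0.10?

p-value bracket: p<0.01

Exact binomial: n=12, k=8, p₀=1/5=0.2000
P(X≥8) from Σ C(n,i)·p₀^i·(1−p₀)^(n−i)
p-value (one-sided, H₁ greater) = 0.00058
→ bracket: p<0.01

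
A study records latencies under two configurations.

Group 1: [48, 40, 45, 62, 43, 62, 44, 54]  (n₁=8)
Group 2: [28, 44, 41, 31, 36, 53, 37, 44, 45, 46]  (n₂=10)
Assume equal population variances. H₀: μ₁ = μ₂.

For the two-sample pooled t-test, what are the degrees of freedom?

degrees of freedom = 16

df = n₁ + n₂ − 2 = 8 + 10 − 2 = 16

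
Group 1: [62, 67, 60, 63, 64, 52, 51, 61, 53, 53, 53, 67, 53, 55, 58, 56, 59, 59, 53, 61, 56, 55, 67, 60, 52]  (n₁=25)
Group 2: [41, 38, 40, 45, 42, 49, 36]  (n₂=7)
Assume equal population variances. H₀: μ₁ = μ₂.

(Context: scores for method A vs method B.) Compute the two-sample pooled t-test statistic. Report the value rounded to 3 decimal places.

x̄₁=58.000, s₁=5.083, n₁=25
x̄₂=41.571, s₂=4.353, n₂=7
s_p² = [24·5.083² + 6·4.353²]/30 = 24.4571
SE = √(s_p²·(1/25+1/7)) = 2.1147
t = (58.000−41.571)/2.1147 = 7.7686
df = 30

test statistic = 7.769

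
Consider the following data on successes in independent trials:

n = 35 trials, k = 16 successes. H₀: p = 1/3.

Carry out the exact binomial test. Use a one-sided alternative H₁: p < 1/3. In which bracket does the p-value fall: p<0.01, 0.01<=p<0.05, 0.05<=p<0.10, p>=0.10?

p-value bracket: p>=0.10

Exact binomial: n=35, k=16, p₀=1/3=0.3333
P(X≤16) from Σ C(n,i)·p₀^i·(1−p₀)^(n−i)
p-value (one-sided, H₁ less) = 0.95580
→ bracket: p>=0.10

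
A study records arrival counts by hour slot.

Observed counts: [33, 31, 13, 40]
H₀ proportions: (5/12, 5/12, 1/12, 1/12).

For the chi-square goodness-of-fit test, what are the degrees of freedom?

degrees of freedom = 3

df = k − 1 = 4 − 1 = 3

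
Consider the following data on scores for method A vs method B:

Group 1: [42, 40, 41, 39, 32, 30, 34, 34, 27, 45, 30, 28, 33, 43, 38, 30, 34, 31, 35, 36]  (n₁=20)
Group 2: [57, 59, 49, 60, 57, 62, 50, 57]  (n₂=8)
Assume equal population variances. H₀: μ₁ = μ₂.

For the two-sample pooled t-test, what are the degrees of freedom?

df = n₁ + n₂ − 2 = 20 + 8 − 2 = 26

degrees of freedom = 26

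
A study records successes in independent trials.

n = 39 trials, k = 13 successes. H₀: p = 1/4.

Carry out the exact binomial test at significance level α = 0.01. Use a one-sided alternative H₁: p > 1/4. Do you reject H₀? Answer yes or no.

reject H₀: no

Exact binomial: n=39, k=13, p₀=1/4=0.2500
P(X≥13) from Σ C(n,i)·p₀^i·(1−p₀)^(n−i)
p-value (one-sided, H₁ greater) = 0.15447
At α=0.01: p ≥ α → fail to reject H₀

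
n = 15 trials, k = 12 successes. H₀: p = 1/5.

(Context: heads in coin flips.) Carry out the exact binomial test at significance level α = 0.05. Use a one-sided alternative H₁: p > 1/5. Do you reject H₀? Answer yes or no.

reject H₀: yes

Exact binomial: n=15, k=12, p₀=1/5=0.2000
P(X≥12) from Σ C(n,i)·p₀^i·(1−p₀)^(n−i)
p-value (one-sided, H₁ greater) = 0.00000
At α=0.05: p < α → reject H₀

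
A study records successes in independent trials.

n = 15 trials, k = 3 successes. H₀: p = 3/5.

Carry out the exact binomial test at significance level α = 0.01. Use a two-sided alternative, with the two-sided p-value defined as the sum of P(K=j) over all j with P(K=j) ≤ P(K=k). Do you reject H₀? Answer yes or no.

Exact binomial: n=15, k=3, p₀=3/5=0.6000
P(X=j) = C(n,j)·p₀^j·(1−p₀)^(n−j); p = Σ P(X=j) over j with P(X=j) ≤ P(X=3)
p-value (two-sided) = 0.00240
At α=0.01: p < α → reject H₀

reject H₀: yes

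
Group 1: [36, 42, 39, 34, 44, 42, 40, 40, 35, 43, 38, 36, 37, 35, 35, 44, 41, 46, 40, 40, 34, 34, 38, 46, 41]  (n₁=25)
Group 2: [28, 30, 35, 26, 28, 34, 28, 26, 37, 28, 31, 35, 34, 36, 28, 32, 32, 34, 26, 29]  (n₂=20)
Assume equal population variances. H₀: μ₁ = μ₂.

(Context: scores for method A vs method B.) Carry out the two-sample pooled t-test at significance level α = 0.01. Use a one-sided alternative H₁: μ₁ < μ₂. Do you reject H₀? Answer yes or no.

x̄₁=39.200, s₁=3.764, n₁=25
x̄₂=30.850, s₂=3.602, n₂=20
s_p² = [24·3.764² + 19·3.602²]/43 = 13.6407
SE = √(s_p²·(1/25+1/20)) = 1.1080
t = (39.200−30.850)/1.1080 = 7.5361
df = 43
p-value (one-sided, H₁ less) = 1.00000
At α=0.01: p ≥ α → fail to reject H₀

reject H₀: no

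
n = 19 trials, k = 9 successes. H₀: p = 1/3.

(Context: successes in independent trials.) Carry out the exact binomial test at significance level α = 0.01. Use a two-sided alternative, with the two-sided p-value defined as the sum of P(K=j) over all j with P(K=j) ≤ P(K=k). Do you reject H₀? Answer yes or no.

Exact binomial: n=19, k=9, p₀=1/3=0.3333
P(X=j) = C(n,j)·p₀^j·(1−p₀)^(n−j); p = Σ P(X=j) over j with P(X=j) ≤ P(X=9)
p-value (two-sided) = 0.22481
At α=0.01: p ≥ α → fail to reject H₀

reject H₀: no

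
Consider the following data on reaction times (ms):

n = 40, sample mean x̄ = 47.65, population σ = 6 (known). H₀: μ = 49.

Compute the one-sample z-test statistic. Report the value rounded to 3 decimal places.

SE = σ/√n = 6/√40 = 0.9487
z = (x̄−μ₀)/SE = (47.65−49)/0.9487 = -1.4230

test statistic = -1.423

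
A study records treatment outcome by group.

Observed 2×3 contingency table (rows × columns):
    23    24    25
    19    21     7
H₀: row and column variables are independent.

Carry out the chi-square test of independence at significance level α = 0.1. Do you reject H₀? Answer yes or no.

Row totals [72, 47], col totals [42, 45, 32], n=119
χ² = (23−25.41)²/25.41 + (24−27.23)²/27.23 + (25−19.36)²/19.36 + (19−16.59)²/16.59 + (21−17.77)²/17.77 + (7−12.64)²/12.64 = 5.7057
df = 2
p-value (upper-tail) = 0.05768
At α=0.1: p < α → reject H₀

reject H₀: yes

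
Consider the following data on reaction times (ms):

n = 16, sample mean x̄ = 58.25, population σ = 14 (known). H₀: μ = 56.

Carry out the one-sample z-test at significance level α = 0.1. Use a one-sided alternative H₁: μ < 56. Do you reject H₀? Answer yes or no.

SE = σ/√n = 14/√16 = 3.5000
z = (x̄−μ₀)/SE = (58.25−56)/3.5000 = 0.6429
p-value (one-sided, H₁ less) = 0.73984
At α=0.1: p ≥ α → fail to reject H₀

reject H₀: no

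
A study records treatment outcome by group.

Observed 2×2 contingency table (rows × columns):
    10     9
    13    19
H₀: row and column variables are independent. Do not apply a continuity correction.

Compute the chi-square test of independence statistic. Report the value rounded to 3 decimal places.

Row totals [19, 32], col totals [23, 28], n=51
χ² = (10−8.57)²/8.57 + (9−10.43)²/10.43 + (13−14.43)²/14.43 + (19−17.57)²/17.57 = 0.6941
df = 1

test statistic = 0.694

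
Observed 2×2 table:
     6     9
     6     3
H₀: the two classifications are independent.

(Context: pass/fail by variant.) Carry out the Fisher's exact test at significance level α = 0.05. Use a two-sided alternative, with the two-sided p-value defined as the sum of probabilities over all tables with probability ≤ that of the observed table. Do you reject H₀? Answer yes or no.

Margins: r₁=15, r₂=9, c₁=12, c₂=12, n=24
p_obs = C(15,6)·C(9,6)/C(24,12); sum pmf over tables with pmf ≤ p_obs
p-value (two-sided) = 0.40032
At α=0.05: p ≥ α → fail to reject H₀

reject H₀: no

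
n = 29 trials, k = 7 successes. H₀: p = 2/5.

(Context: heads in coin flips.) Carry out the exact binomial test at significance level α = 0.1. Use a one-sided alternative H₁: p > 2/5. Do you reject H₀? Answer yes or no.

Exact binomial: n=29, k=7, p₀=2/5=0.4000
P(X≥7) from Σ C(n,i)·p₀^i·(1−p₀)^(n−i)
p-value (one-sided, H₁ greater) = 0.97667
At α=0.1: p ≥ α → fail to reject H₀

reject H₀: no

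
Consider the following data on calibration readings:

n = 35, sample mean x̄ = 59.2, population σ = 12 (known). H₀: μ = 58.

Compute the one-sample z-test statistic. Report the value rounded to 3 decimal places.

SE = σ/√n = 12/√35 = 2.0284
z = (x̄−μ₀)/SE = (59.2−58)/2.0284 = 0.5916

test statistic = 0.592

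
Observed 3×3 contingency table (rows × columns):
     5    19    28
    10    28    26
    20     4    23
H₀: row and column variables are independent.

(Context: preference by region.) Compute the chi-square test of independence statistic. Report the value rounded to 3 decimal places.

Row totals [52, 64, 47], col totals [35, 51, 77], n=163
χ² = (5−11.17)²/11.17 + (19−16.27)²/16.27 + (28−24.56)²/24.56 + (10−13.74)²/13.74 + (28−20.02)²/20.02 + (26−30.23)²/30.23 + (20−10.09)²/10.09 + (4−14.71)²/14.71 + (23−22.20)²/22.20 = 26.6811
df = 4

test statistic = 26.681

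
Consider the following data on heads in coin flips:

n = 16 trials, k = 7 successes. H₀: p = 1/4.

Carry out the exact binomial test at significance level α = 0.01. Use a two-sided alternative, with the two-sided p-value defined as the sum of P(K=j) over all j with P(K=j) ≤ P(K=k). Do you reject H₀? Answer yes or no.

reject H₀: no

Exact binomial: n=16, k=7, p₀=1/4=0.2500
P(X=j) = C(n,j)·p₀^j·(1−p₀)^(n−j); p = Σ P(X=j) over j with P(X=j) ≤ P(X=7)
p-value (two-sided) = 0.08958
At α=0.01: p ≥ α → fail to reject H₀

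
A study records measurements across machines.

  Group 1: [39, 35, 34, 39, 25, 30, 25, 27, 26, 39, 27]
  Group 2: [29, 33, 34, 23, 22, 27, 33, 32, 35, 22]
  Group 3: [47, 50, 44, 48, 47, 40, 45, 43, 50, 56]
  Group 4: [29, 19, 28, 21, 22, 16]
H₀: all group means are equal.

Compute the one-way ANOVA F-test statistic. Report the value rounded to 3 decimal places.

test statistic = 34.483

Group means [31.45, 29.00, 47.00, 22.50], grand mean 33.541
SSB = Σnᵢ(x̄ᵢ−x̄)² = 2796.962; SSW = ΣΣ(x−x̄ᵢ)² = 892.227
MSB = 2796.962/3 = 932.3206; MSW = 892.227/33 = 27.0372
F = MSB/MSW = 34.4829
df = (3, 33)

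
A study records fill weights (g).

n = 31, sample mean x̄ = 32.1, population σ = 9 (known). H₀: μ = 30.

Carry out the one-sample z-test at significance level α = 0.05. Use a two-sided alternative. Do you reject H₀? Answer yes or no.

SE = σ/√n = 9/√31 = 1.6164
z = (x̄−μ₀)/SE = (32.1−30)/1.6164 = 1.2991
p-value (two-sided) = 0.19389
At α=0.05: p ≥ α → fail to reject H₀

reject H₀: no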